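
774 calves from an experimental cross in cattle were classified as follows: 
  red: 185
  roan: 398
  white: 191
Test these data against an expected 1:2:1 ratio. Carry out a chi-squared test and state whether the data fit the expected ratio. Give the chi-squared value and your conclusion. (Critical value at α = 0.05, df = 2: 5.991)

Expected counts for N = 774 under a 1:2:1 ratio (total parts = 4):
  red: 774 × 1/4 = 193.5
  roan: 774 × 2/4 = 387
  white: 774 × 1/4 = 193.5
χ² = Σ (O − E)² / E
  red: (185 − 193.5)² / 193.5 = 0.3734
  roan: (398 − 387)² / 387 = 0.3127
  white: (191 − 193.5)² / 193.5 = 0.0323
χ² = 0.3734 + 0.3127 + 0.0323 = 0.7184 ≈ 0.718
Degrees of freedom = 3 − 1 = 2; critical value at α = 0.05 is 5.991.
Since 0.718 < 5.991, we fail to reject the null hypothesis — the data are consistent with the 1:2:1 ratio.

0.718; consistent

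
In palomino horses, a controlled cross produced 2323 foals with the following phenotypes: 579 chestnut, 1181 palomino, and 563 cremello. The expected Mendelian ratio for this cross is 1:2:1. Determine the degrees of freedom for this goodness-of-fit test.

A goodness-of-fit test with 3 phenotype classes has df = 3 − 1 = 2.

2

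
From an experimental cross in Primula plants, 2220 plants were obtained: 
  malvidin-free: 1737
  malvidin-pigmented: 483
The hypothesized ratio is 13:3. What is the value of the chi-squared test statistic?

Total ratio parts = 16. Expected numbers out of 2220:
  malvidin-free: 2220 × 13/16 = 1803.75
  malvidin-pigmented: 2220 × 3/16 = 416.25
χ² = Σ (O − E)² / E
  malvidin-free: (1737 − 1803.75)² / 1803.75 = 2.4702
  malvidin-pigmented: (483 − 416.25)² / 416.25 = 10.7041
χ² = 2.4702 + 10.7041 = 13.1743 ≈ 13.174

13.174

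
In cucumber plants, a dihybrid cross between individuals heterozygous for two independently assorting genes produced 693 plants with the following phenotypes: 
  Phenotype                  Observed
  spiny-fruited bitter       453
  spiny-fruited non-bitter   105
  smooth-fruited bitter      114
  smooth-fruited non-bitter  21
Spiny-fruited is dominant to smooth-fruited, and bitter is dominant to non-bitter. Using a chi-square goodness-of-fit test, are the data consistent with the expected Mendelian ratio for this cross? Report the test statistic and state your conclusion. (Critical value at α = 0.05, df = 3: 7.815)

28.478; not consistent

A dihybrid F₂ with independent assortment and complete dominance at both loci gives a 9:3:3:1 phenotypic ratio.
The 9:3:3:1 ratio has 16 parts, so with N = 693 the expected counts are:
  spiny-fruited bitter: 693 × 9/16 = 389.8125
  spiny-fruited non-bitter: 693 × 3/16 = 129.9375
  smooth-fruited bitter: 693 × 3/16 = 129.9375
  smooth-fruited non-bitter: 693 × 1/16 = 43.3125
χ² = Σ (O − E)² / E
  spiny-fruited bitter: (453 − 389.8125)² / 389.8125 = 10.2425
  spiny-fruited non-bitter: (105 − 129.9375)² / 129.9375 = 4.7860
  smooth-fruited bitter: (114 − 129.9375)² / 129.9375 = 1.9548
  smooth-fruited non-bitter: (21 − 43.3125)² / 43.3125 = 11.4943
χ² = 10.2425 + 4.7860 + 1.9548 + 11.4943 = 28.4776 ≈ 28.478
Degrees of freedom = 4 − 1 = 3; critical value at α = 0.05 is 7.815.
Since 28.478 > 7.815, we reject the null hypothesis — the data do not fit the 9:3:3:1 ratio.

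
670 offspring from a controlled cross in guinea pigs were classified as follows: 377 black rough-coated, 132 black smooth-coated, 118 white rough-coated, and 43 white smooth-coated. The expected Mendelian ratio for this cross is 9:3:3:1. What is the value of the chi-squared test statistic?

The 9:3:3:1 ratio has 16 parts, so with N = 670 the expected counts are:
  black rough-coated: 670 × 9/16 = 376.875
  black smooth-coated: 670 × 3/16 = 125.625
  white rough-coated: 670 × 3/16 = 125.625
  white smooth-coated: 670 × 1/16 = 41.875
χ² = Σ (O − E)² / E
  black rough-coated: (377 − 376.875)² / 376.875 = 0.0000
  black smooth-coated: (132 − 125.625)² / 125.625 = 0.3235
  white rough-coated: (118 − 125.625)² / 125.625 = 0.4628
  white smooth-coated: (43 − 41.875)² / 41.875 = 0.0302
χ² = 0.0000 + 0.3235 + 0.4628 + 0.0302 = 0.8165 ≈ 0.817

0.817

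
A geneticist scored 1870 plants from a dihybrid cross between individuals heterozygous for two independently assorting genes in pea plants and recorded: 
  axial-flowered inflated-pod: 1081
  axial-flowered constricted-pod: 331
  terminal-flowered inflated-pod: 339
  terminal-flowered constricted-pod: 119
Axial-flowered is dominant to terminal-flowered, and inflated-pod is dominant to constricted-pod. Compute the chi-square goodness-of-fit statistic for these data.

2.329

A dihybrid F₂ with independent assortment and complete dominance at both loci gives a 9:3:3:1 phenotypic ratio.
The 9:3:3:1 ratio has 16 parts, so with N = 1870 the expected counts are:
  axial-flowered inflated-pod: 1870 × 9/16 = 1051.875
  axial-flowered constricted-pod: 1870 × 3/16 = 350.625
  terminal-flowered inflated-pod: 1870 × 3/16 = 350.625
  terminal-flowered constricted-pod: 1870 × 1/16 = 116.875
χ² = Σ (O − E)² / E
  axial-flowered inflated-pod: (1081 − 1051.875)² / 1051.875 = 0.8064
  axial-flowered constricted-pod: (331 − 350.625)² / 350.625 = 1.0984
  terminal-flowered inflated-pod: (339 − 350.625)² / 350.625 = 0.3854
  terminal-flowered constricted-pod: (119 − 116.875)² / 116.875 = 0.0386
χ² = 0.8064 + 1.0984 + 0.3854 + 0.0386 = 2.3288 ≈ 2.329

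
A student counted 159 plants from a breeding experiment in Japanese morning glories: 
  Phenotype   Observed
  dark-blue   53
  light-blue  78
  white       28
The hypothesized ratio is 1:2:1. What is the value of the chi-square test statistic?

7.918

Expected counts for N = 159 under a 1:2:1 ratio (total parts = 4):
  dark-blue: 159 × 1/4 = 39.75
  light-blue: 159 × 2/4 = 79.5
  white: 159 × 1/4 = 39.75
χ² = Σ (O − E)² / E
  dark-blue: (53 − 39.75)² / 39.75 = 4.4167
  light-blue: (78 − 79.5)² / 79.5 = 0.0283
  white: (28 − 39.75)² / 39.75 = 3.4733
χ² = 4.4167 + 0.0283 + 3.4733 = 7.9183 ≈ 7.918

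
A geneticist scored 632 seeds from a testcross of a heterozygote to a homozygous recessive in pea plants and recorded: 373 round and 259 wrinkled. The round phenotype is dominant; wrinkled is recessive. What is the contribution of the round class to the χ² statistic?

A testcross of a heterozygote (Aa × aa) gives a 1:1 phenotypic ratio.
Under the 1:1 hypothesis (Σ ratio = 2, N = 632):
  round: 632 × 1/2 = 316
  wrinkled: 632 × 1/2 = 316
Contribution of round: (373 − 316)² / 316 = 10.2816

10.282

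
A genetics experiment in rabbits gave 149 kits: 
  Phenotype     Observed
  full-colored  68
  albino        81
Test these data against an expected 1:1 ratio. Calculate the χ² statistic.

1.134

The 1:1 ratio has 2 parts, so with N = 149 the expected counts are:
  full-colored: 149 × 1/2 = 74.5
  albino: 149 × 1/2 = 74.5
χ² = Σ (O − E)² / E
  full-colored: (68 − 74.5)² / 74.5 = 0.5671
  albino: (81 − 74.5)² / 74.5 = 0.5671
χ² = 0.5671 + 0.5671 = 1.1342 ≈ 1.134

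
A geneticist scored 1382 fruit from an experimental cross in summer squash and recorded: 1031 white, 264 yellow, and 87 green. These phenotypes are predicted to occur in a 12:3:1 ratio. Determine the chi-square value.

The 12:3:1 ratio has 16 parts, so with N = 1382 the expected counts are:
  white: 1382 × 12/16 = 1036.5
  yellow: 1382 × 3/16 = 259.125
  green: 1382 × 1/16 = 86.375
χ² = Σ (O − E)² / E
  white: (1031 − 1036.5)² / 1036.5 = 0.0292
  yellow: (264 − 259.125)² / 259.125 = 0.0917
  green: (87 − 86.375)² / 86.375 = 0.0045
χ² = 0.0292 + 0.0917 + 0.0045 = 0.1254 ≈ 0.125

0.125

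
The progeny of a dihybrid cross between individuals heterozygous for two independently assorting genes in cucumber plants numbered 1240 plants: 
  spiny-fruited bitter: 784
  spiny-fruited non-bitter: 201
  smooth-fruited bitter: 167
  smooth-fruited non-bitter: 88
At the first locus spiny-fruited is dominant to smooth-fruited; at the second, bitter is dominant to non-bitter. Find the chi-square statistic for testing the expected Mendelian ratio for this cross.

34.870

A dihybrid F₂ with independent assortment and complete dominance at both loci gives a 9:3:3:1 phenotypic ratio.
Expected counts for N = 1240 under a 9:3:3:1 ratio (total parts = 16):
  spiny-fruited bitter: 1240 × 9/16 = 697.5
  spiny-fruited non-bitter: 1240 × 3/16 = 232.5
  smooth-fruited bitter: 1240 × 3/16 = 232.5
  smooth-fruited non-bitter: 1240 × 1/16 = 77.5
χ² = Σ (O − E)² / E
  spiny-fruited bitter: (784 − 697.5)² / 697.5 = 10.7272
  spiny-fruited non-bitter: (201 − 232.5)² / 232.5 = 4.2677
  smooth-fruited bitter: (167 − 232.5)² / 232.5 = 18.4527
  smooth-fruited non-bitter: (88 − 77.5)² / 77.5 = 1.4226
χ² = 10.7272 + 4.2677 + 18.4527 + 1.4226 = 34.8702 ≈ 34.870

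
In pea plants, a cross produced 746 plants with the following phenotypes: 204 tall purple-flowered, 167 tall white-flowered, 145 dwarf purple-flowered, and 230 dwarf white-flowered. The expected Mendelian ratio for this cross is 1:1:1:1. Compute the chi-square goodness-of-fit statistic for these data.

23.062

Under the 1:1:1:1 hypothesis (Σ ratio = 4, N = 746):
  tall purple-flowered: 746 × 1/4 = 186.5
  tall white-flowered: 746 × 1/4 = 186.5
  dwarf purple-flowered: 746 × 1/4 = 186.5
  dwarf white-flowered: 746 × 1/4 = 186.5
χ² = Σ (O − E)² / E
  tall purple-flowered: (204 − 186.5)² / 186.5 = 1.6421
  tall white-flowered: (167 − 186.5)² / 186.5 = 2.0389
  dwarf purple-flowered: (145 − 186.5)² / 186.5 = 9.2346
  dwarf white-flowered: (230 − 186.5)² / 186.5 = 10.1461
χ² = 1.6421 + 2.0389 + 9.2346 + 10.1461 = 23.0617 ≈ 23.062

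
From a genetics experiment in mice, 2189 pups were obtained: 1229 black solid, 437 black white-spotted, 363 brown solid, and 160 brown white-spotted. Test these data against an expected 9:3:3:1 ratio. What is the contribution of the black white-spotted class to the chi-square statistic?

Total ratio parts = 16. Expected numbers out of 2189:
  black solid: 2189 × 9/16 = 1231.3125
  black white-spotted: 2189 × 3/16 = 410.4375
  brown solid: 2189 × 3/16 = 410.4375
  brown white-spotted: 2189 × 1/16 = 136.8125
Contribution of black white-spotted: (437 − 410.4375)² / 410.4375 = 1.7191

1.719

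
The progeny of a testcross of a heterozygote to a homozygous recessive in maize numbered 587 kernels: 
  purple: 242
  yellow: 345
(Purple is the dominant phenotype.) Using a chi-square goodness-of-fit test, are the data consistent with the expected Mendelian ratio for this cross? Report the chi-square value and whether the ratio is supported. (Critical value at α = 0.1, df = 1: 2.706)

A testcross of a heterozygote (Aa × aa) gives a 1:1 phenotypic ratio.
The 1:1 ratio has 2 parts, so with N = 587 the expected counts are:
  purple: 587 × 1/2 = 293.5
  yellow: 587 × 1/2 = 293.5
χ² = Σ (O − E)² / E
  purple: (242 − 293.5)² / 293.5 = 9.0366
  yellow: (345 − 293.5)² / 293.5 = 9.0366
χ² = 9.0366 + 9.0366 = 18.0732 ≈ 18.073
Degrees of freedom = 2 − 1 = 1; critical value at α = 0.1 is 2.706.
Since 18.073 > 2.706, we reject the null hypothesis — the data do not fit the 1:1 ratio.

18.073; not consistent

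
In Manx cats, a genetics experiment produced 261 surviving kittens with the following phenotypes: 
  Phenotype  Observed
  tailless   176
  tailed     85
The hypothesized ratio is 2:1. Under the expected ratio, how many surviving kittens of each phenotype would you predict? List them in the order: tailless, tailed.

The 2:1 ratio has 3 parts, so with N = 261 the expected counts are:
  tailless: 261 × 2/3 = 174
  tailed: 261 × 1/3 = 87

174, 87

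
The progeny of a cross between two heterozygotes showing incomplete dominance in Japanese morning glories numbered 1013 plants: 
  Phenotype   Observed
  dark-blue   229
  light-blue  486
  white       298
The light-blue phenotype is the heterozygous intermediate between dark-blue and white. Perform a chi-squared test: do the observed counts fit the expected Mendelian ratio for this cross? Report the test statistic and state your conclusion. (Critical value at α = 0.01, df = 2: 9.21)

With incomplete dominance, a heterozygote × heterozygote cross gives a 1:2:1 phenotypic ratio.
Expected counts for N = 1013 under a 1:2:1 ratio (total parts = 4):
  dark-blue: 1013 × 1/4 = 253.25
  light-blue: 1013 × 2/4 = 506.5
  white: 1013 × 1/4 = 253.25
χ² = Σ (O − E)² / E
  dark-blue: (229 − 253.25)² / 253.25 = 2.3221
  light-blue: (486 − 506.5)² / 506.5 = 0.8297
  white: (298 − 253.25)² / 253.25 = 7.9075
χ² = 2.3221 + 0.8297 + 7.9075 = 11.0593 ≈ 11.059
Degrees of freedom = 3 − 1 = 2; critical value at α = 0.01 is 9.21.
Since 11.059 > 9.21, we reject the null hypothesis — the data do not fit the 1:2:1 ratio.

11.059; not consistent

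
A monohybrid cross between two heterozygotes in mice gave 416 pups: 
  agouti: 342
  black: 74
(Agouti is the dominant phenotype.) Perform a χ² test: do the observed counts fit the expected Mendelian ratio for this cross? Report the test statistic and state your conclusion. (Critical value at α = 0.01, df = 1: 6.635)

11.538; not consistent

For a monohybrid cross between heterozygotes with complete dominance, the expected phenotypic ratio is 3:1.
Expected counts for N = 416 under a 3:1 ratio (total parts = 4):
  agouti: 416 × 3/4 = 312
  black: 416 × 1/4 = 104
χ² = Σ (O − E)² / E
  agouti: (342 − 312)² / 312 = 2.8846
  black: (74 − 104)² / 104 = 8.6538
χ² = 2.8846 + 8.6538 = 11.5384 ≈ 11.538
Degrees of freedom = 2 − 1 = 1; critical value at α = 0.01 is 6.635.
Since 11.538 > 6.635, we reject the null hypothesis — the data do not fit the 3:1 ratio.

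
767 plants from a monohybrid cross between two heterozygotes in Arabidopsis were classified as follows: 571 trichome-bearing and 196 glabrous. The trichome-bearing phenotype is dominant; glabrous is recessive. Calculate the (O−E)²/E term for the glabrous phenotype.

For a monohybrid cross between heterozygotes with complete dominance, the expected phenotypic ratio is 3:1.
The 3:1 ratio has 4 parts, so with N = 767 the expected counts are:
  trichome-bearing: 767 × 3/4 = 575.25
  glabrous: 767 × 1/4 = 191.75
Contribution of glabrous: (196 − 191.75)² / 191.75 = 0.0942

0.094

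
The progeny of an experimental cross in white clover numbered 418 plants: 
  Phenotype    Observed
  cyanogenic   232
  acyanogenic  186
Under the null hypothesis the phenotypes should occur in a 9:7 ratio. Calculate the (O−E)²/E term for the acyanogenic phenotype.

Total ratio parts = 16. Expected numbers out of 418:
  cyanogenic: 418 × 9/16 = 235.125
  acyanogenic: 418 × 7/16 = 182.875
Contribution of acyanogenic: (186 − 182.875)² / 182.875 = 0.0534

0.053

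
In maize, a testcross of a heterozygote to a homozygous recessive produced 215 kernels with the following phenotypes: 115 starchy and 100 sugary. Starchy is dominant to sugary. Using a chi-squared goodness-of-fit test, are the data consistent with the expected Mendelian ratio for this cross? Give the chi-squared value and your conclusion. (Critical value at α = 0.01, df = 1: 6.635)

A testcross of a heterozygote (Aa × aa) gives a 1:1 phenotypic ratio.
Total ratio parts = 2. Expected numbers out of 215:
  starchy: 215 × 1/2 = 107.5
  sugary: 215 × 1/2 = 107.5
χ² = Σ (O − E)² / E
  starchy: (115 − 107.5)² / 107.5 = 0.5233
  sugary: (100 − 107.5)² / 107.5 = 0.5233
χ² = 0.5233 + 0.5233 = 1.0466 ≈ 1.047
Degrees of freedom = 2 − 1 = 1; critical value at α = 0.01 is 6.635.
Since 1.047 < 6.635, we fail to reject the null hypothesis — the data are consistent with the 1:1 ratio.

1.047; consistent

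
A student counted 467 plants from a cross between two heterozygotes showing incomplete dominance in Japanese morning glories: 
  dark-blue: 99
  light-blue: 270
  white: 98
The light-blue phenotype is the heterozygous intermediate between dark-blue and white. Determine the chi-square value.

With incomplete dominance, a heterozygote × heterozygote cross gives a 1:2:1 phenotypic ratio.
Expected counts for N = 467 under a 1:2:1 ratio (total parts = 4):
  dark-blue: 467 × 1/4 = 116.75
  light-blue: 467 × 2/4 = 233.5
  white: 467 × 1/4 = 116.75
χ² = Σ (O − E)² / E
  dark-blue: (99 − 116.75)² / 116.75 = 2.6986
  light-blue: (270 − 233.5)² / 233.5 = 5.7056
  white: (98 − 116.75)² / 116.75 = 3.0112
χ² = 2.6986 + 5.7056 + 3.0112 = 11.4154 ≈ 11.415

11.415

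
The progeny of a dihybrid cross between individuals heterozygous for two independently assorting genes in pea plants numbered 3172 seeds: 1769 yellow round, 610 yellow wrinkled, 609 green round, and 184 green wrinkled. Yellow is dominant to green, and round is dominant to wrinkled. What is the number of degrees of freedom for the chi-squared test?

3

A dihybrid F₂ with independent assortment and complete dominance at both loci gives a 9:3:3:1 phenotypic ratio.
A goodness-of-fit test with 4 phenotype classes has df = 4 − 1 = 3.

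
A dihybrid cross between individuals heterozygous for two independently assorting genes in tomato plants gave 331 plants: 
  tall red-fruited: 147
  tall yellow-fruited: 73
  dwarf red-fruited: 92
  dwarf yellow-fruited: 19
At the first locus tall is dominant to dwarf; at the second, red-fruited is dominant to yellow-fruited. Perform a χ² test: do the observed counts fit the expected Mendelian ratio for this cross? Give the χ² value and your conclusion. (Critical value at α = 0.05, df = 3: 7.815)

24.754; not consistent

A dihybrid F₂ with independent assortment and complete dominance at both loci gives a 9:3:3:1 phenotypic ratio.
Expected counts for N = 331 under a 9:3:3:1 ratio (total parts = 16):
  tall red-fruited: 331 × 9/16 = 186.1875
  tall yellow-fruited: 331 × 3/16 = 62.0625
  dwarf red-fruited: 331 × 3/16 = 62.0625
  dwarf yellow-fruited: 331 × 1/16 = 20.6875
χ² = Σ (O − E)² / E
  tall red-fruited: (147 − 186.1875)² / 186.1875 = 8.2479
  tall yellow-fruited: (73 − 62.0625)² / 62.0625 = 1.9276
  dwarf red-fruited: (92 − 62.0625)² / 62.0625 = 14.4412
  dwarf yellow-fruited: (19 − 20.6875)² / 20.6875 = 0.1377
χ² = 8.2479 + 1.9276 + 14.4412 + 0.1377 = 24.7544 ≈ 24.754
Degrees of freedom = 4 − 1 = 3; critical value at α = 0.05 is 7.815.
Since 24.754 > 7.815, we reject the null hypothesis — the data do not fit the 9:3:3:1 ratio.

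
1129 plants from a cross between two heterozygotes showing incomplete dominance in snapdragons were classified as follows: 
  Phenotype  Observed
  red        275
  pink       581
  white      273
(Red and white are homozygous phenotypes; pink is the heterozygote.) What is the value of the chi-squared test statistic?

0.972

With incomplete dominance, a heterozygote × heterozygote cross gives a 1:2:1 phenotypic ratio.
The 1:2:1 ratio has 4 parts, so with N = 1129 the expected counts are:
  red: 1129 × 1/4 = 282.25
  pink: 1129 × 2/4 = 564.5
  white: 1129 × 1/4 = 282.25
χ² = Σ (O − E)² / E
  red: (275 − 282.25)² / 282.25 = 0.1862
  pink: (581 − 564.5)² / 564.5 = 0.4823
  white: (273 − 282.25)² / 282.25 = 0.3031
χ² = 0.1862 + 0.4823 + 0.3031 = 0.9716 ≈ 0.972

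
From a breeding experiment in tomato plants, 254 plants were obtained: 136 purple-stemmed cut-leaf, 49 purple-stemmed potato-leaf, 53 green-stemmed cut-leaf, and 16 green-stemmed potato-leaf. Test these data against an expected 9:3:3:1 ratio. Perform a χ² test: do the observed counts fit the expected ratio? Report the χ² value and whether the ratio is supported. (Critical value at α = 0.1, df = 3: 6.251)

Total ratio parts = 16. Expected numbers out of 254:
  purple-stemmed cut-leaf: 254 × 9/16 = 142.875
  purple-stemmed potato-leaf: 254 × 3/16 = 47.625
  green-stemmed cut-leaf: 254 × 3/16 = 47.625
  green-stemmed potato-leaf: 254 × 1/16 = 15.875
χ² = Σ (O − E)² / E
  purple-stemmed cut-leaf: (136 − 142.875)² / 142.875 = 0.3308
  purple-stemmed potato-leaf: (49 − 47.625)² / 47.625 = 0.0397
  green-stemmed cut-leaf: (53 − 47.625)² / 47.625 = 0.6066
  green-stemmed potato-leaf: (16 − 15.875)² / 15.875 = 0.0010
χ² = 0.3308 + 0.0397 + 0.6066 + 0.0010 = 0.9781 ≈ 0.978
Degrees of freedom = 4 − 1 = 3; critical value at α = 0.1 is 6.251.
Since 0.978 < 6.251, we fail to reject the null hypothesis — the data are consistent with the 9:3:3:1 ratio.

0.978; consistent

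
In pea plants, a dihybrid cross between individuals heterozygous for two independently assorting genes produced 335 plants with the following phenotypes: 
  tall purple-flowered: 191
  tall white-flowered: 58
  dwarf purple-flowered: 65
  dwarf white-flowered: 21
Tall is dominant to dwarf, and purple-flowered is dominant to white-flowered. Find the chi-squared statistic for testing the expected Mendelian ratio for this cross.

A dihybrid F₂ with independent assortment and complete dominance at both loci gives a 9:3:3:1 phenotypic ratio.
Total ratio parts = 16. Expected numbers out of 335:
  tall purple-flowered: 335 × 9/16 = 188.4375
  tall white-flowered: 335 × 3/16 = 62.8125
  dwarf purple-flowered: 335 × 3/16 = 62.8125
  dwarf white-flowered: 335 × 1/16 = 20.9375
χ² = Σ (O − E)² / E
  tall purple-flowered: (191 − 188.4375)² / 188.4375 = 0.0348
  tall white-flowered: (58 − 62.8125)² / 62.8125 = 0.3687
  dwarf purple-flowered: (65 − 62.8125)² / 62.8125 = 0.0762
  dwarf white-flowered: (21 − 20.9375)² / 20.9375 = 0.0002
χ² = 0.0348 + 0.3687 + 0.0762 + 0.0002 = 0.4799 ≈ 0.480

0.480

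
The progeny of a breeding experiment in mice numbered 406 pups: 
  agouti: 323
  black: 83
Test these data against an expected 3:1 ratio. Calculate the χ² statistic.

4.496

The 3:1 ratio has 4 parts, so with N = 406 the expected counts are:
  agouti: 406 × 3/4 = 304.5
  black: 406 × 1/4 = 101.5
χ² = Σ (O − E)² / E
  agouti: (323 − 304.5)² / 304.5 = 1.1240
  black: (83 − 101.5)² / 101.5 = 3.3719
χ² = 1.1240 + 3.3719 = 4.4959 ≈ 4.496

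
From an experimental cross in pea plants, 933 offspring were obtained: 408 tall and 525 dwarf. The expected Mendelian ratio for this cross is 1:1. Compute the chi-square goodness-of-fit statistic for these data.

14.672

Under the 1:1 hypothesis (Σ ratio = 2, N = 933):
  tall: 933 × 1/2 = 466.5
  dwarf: 933 × 1/2 = 466.5
χ² = Σ (O − E)² / E
  tall: (408 − 466.5)² / 466.5 = 7.3360
  dwarf: (525 − 466.5)² / 466.5 = 7.3360
χ² = 7.3360 + 7.3360 = 14.672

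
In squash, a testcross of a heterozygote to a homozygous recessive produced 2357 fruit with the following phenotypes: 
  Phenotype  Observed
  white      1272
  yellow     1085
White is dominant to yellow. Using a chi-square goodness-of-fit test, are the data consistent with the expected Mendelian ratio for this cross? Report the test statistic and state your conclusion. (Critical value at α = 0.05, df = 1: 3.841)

14.836; not consistent

A testcross of a heterozygote (Aa × aa) gives a 1:1 phenotypic ratio.
Under the 1:1 hypothesis (Σ ratio = 2, N = 2357):
  white: 2357 × 1/2 = 1178.5
  yellow: 2357 × 1/2 = 1178.5
χ² = Σ (O − E)² / E
  white: (1272 − 1178.5)² / 1178.5 = 7.4181
  yellow: (1085 − 1178.5)² / 1178.5 = 7.4181
χ² = 7.4181 + 7.4181 = 14.8362 ≈ 14.836
Degrees of freedom = 2 − 1 = 1; critical value at α = 0.05 is 3.841.
Since 14.836 > 3.841, we reject the null hypothesis — the data do not fit the 1:1 ratio.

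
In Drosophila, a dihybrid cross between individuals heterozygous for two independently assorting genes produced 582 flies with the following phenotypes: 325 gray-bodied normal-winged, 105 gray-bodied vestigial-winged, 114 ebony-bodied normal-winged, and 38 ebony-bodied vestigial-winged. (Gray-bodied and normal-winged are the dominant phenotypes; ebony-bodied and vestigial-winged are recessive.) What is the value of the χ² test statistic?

A dihybrid F₂ with independent assortment and complete dominance at both loci gives a 9:3:3:1 phenotypic ratio.
The 9:3:3:1 ratio has 16 parts, so with N = 582 the expected counts are:
  gray-bodied normal-winged: 582 × 9/16 = 327.375
  gray-bodied vestigial-winged: 582 × 3/16 = 109.125
  ebony-bodied normal-winged: 582 × 3/16 = 109.125
  ebony-bodied vestigial-winged: 582 × 1/16 = 36.375
χ² = Σ (O − E)² / E
  gray-bodied normal-winged: (325 − 327.375)² / 327.375 = 0.0172
  gray-bodied vestigial-winged: (105 − 109.125)² / 109.125 = 0.1559
  ebony-bodied normal-winged: (114 − 109.125)² / 109.125 = 0.2178
  ebony-bodied vestigial-winged: (38 − 36.375)² / 36.375 = 0.0726
χ² = 0.0172 + 0.1559 + 0.2178 + 0.0726 = 0.4635 ≈ 0.464

0.464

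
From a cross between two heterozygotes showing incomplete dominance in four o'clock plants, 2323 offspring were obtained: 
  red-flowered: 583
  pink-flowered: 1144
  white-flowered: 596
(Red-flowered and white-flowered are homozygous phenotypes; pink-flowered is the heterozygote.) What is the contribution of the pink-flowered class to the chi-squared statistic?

0.264

With incomplete dominance, a heterozygote × heterozygote cross gives a 1:2:1 phenotypic ratio.
Total ratio parts = 4. Expected numbers out of 2323:
  red-flowered: 2323 × 1/4 = 580.75
  pink-flowered: 2323 × 2/4 = 1161.5
  white-flowered: 2323 × 1/4 = 580.75
Contribution of pink-flowered: (1144 − 1161.5)² / 1161.5 = 0.2637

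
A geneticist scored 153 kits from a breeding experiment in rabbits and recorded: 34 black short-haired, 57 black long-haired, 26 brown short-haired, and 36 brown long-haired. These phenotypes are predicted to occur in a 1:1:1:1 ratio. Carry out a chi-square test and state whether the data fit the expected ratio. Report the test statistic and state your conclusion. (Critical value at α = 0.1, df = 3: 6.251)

The 1:1:1:1 ratio has 4 parts, so with N = 153 the expected counts are:
  black short-haired: 153 × 1/4 = 38.25
  black long-haired: 153 × 1/4 = 38.25
  brown short-haired: 153 × 1/4 = 38.25
  brown long-haired: 153 × 1/4 = 38.25
χ² = Σ (O − E)² / E
  black short-haired: (34 − 38.25)² / 38.25 = 0.4722
  black long-haired: (57 − 38.25)² / 38.25 = 9.1912
  brown short-haired: (26 − 38.25)² / 38.25 = 3.9232
  brown long-haired: (36 − 38.25)² / 38.25 = 0.1324
χ² = 0.4722 + 9.1912 + 3.9232 + 0.1324 = 13.719
Degrees of freedom = 4 − 1 = 3; critical value at α = 0.1 is 6.251.
Since 13.719 > 6.251, we reject the null hypothesis — the data do not fit the 1:1:1:1 ratio.

13.719; not consistent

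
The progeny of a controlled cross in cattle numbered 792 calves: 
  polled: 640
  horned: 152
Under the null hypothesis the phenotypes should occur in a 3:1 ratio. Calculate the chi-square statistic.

Under the 3:1 hypothesis (Σ ratio = 4, N = 792):
  polled: 792 × 3/4 = 594
  horned: 792 × 1/4 = 198
χ² = Σ (O − E)² / E
  polled: (640 − 594)² / 594 = 3.5623
  horned: (152 − 198)² / 198 = 10.6869
χ² = 3.5623 + 10.6869 = 14.2492 ≈ 14.249

14.249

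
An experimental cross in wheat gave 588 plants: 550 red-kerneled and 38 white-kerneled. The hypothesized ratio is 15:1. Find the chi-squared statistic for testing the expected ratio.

The 15:1 ratio has 16 parts, so with N = 588 the expected counts are:
  red-kerneled: 588 × 15/16 = 551.25
  white-kerneled: 588 × 1/16 = 36.75
χ² = Σ (O − E)² / E
  red-kerneled: (550 − 551.25)² / 551.25 = 0.0028
  white-kerneled: (38 − 36.75)² / 36.75 = 0.0425
χ² = 0.0028 + 0.0425 = 0.0453 ≈ 0.045

0.045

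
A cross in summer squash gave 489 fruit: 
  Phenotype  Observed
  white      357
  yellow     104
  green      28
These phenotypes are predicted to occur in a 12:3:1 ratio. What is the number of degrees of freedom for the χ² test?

2

A goodness-of-fit test with 3 phenotype classes has df = 3 − 1 = 2.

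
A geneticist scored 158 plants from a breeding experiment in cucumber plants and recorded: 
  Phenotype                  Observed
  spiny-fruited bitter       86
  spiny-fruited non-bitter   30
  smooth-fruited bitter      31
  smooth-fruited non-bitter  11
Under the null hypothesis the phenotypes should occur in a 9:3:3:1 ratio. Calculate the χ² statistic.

0.290

Total ratio parts = 16. Expected numbers out of 158:
  spiny-fruited bitter: 158 × 9/16 = 88.875
  spiny-fruited non-bitter: 158 × 3/16 = 29.625
  smooth-fruited bitter: 158 × 3/16 = 29.625
  smooth-fruited non-bitter: 158 × 1/16 = 9.875
χ² = Σ (O − E)² / E
  spiny-fruited bitter: (86 − 88.875)² / 88.875 = 0.0930
  spiny-fruited non-bitter: (30 − 29.625)² / 29.625 = 0.0047
  smooth-fruited bitter: (31 − 29.625)² / 29.625 = 0.0638
  smooth-fruited non-bitter: (11 − 9.875)² / 9.875 = 0.1282
χ² = 0.0930 + 0.0047 + 0.0638 + 0.1282 = 0.2897 ≈ 0.290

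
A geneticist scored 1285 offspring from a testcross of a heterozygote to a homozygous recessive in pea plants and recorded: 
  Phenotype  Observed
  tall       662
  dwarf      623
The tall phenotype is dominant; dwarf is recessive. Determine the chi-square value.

A testcross of a heterozygote (Aa × aa) gives a 1:1 phenotypic ratio.
The 1:1 ratio has 2 parts, so with N = 1285 the expected counts are:
  tall: 1285 × 1/2 = 642.5
  dwarf: 1285 × 1/2 = 642.5
χ² = Σ (O − E)² / E
  tall: (662 − 642.5)² / 642.5 = 0.5918
  dwarf: (623 − 642.5)² / 642.5 = 0.5918
χ² = 0.5918 + 0.5918 = 1.1836 ≈ 1.184

1.184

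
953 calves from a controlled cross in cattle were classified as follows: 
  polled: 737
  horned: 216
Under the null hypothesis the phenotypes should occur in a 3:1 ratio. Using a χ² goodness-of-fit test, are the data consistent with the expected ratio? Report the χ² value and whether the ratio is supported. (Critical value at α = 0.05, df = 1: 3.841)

Expected counts for N = 953 under a 3:1 ratio (total parts = 4):
  polled: 953 × 3/4 = 714.75
  horned: 953 × 1/4 = 238.25
χ² = Σ (O − E)² / E
  polled: (737 − 714.75)² / 714.75 = 0.6926
  horned: (216 − 238.25)² / 238.25 = 2.0779
χ² = 0.6926 + 2.0779 = 2.7705 ≈ 2.771
Degrees of freedom = 2 − 1 = 1; critical value at α = 0.05 is 3.841.
Since 2.771 < 3.841, we fail to reject the null hypothesis — the data are consistent with the 3:1 ratio.

2.771; consistent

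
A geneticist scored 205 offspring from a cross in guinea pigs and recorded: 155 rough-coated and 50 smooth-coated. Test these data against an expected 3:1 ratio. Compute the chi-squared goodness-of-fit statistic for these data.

0.041

Total ratio parts = 4. Expected numbers out of 205:
  rough-coated: 205 × 3/4 = 153.75
  smooth-coated: 205 × 1/4 = 51.25
χ² = Σ (O − E)² / E
  rough-coated: (155 − 153.75)² / 153.75 = 0.0102
  smooth-coated: (50 − 51.25)² / 51.25 = 0.0305
χ² = 0.0102 + 0.0305 = 0.0407 ≈ 0.041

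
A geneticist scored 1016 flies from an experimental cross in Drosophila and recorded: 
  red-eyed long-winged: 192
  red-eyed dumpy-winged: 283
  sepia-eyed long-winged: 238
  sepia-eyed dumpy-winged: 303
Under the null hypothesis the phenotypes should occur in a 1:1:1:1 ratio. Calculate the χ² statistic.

Expected counts for N = 1016 under a 1:1:1:1 ratio (total parts = 4):
  red-eyed long-winged: 1016 × 1/4 = 254
  red-eyed dumpy-winged: 1016 × 1/4 = 254
  sepia-eyed long-winged: 1016 × 1/4 = 254
  sepia-eyed dumpy-winged: 1016 × 1/4 = 254
χ² = Σ (O − E)² / E
  red-eyed long-winged: (192 − 254)² / 254 = 15.1339
  red-eyed dumpy-winged: (283 − 254)² / 254 = 3.3110
  sepia-eyed long-winged: (238 − 254)² / 254 = 1.0079
  sepia-eyed dumpy-winged: (303 − 254)² / 254 = 9.4528
χ² = 15.1339 + 3.3110 + 1.0079 + 9.4528 = 28.9056 ≈ 28.906

28.906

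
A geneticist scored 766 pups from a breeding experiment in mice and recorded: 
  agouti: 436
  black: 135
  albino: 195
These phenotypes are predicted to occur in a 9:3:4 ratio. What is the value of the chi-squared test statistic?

Expected counts for N = 766 under a 9:3:4 ratio (total parts = 16):
  agouti: 766 × 9/16 = 430.875
  black: 766 × 3/16 = 143.625
  albino: 766 × 4/16 = 191.5
χ² = Σ (O − E)² / E
  agouti: (436 − 430.875)² / 430.875 = 0.0610
  black: (135 − 143.625)² / 143.625 = 0.5180
  albino: (195 − 191.5)² / 191.5 = 0.0640
χ² = 0.0610 + 0.5180 + 0.0640 = 0.643

0.643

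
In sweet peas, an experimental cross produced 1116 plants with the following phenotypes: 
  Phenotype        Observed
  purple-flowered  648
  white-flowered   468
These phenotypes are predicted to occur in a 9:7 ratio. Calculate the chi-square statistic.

1.493

The 9:7 ratio has 16 parts, so with N = 1116 the expected counts are:
  purple-flowered: 1116 × 9/16 = 627.75
  white-flowered: 1116 × 7/16 = 488.25
χ² = Σ (O − E)² / E
  purple-flowered: (648 − 627.75)² / 627.75 = 0.6532
  white-flowered: (468 − 488.25)² / 488.25 = 0.8399
χ² = 0.6532 + 0.8399 = 1.4931 ≈ 1.493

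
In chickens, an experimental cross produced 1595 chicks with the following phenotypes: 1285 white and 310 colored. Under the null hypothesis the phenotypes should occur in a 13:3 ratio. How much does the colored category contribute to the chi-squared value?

0.400

Expected counts for N = 1595 under a 13:3 ratio (total parts = 16):
  white: 1595 × 13/16 = 1295.9375
  colored: 1595 × 3/16 = 299.0625
Contribution of colored: (310 − 299.0625)² / 299.0625 = 0.4000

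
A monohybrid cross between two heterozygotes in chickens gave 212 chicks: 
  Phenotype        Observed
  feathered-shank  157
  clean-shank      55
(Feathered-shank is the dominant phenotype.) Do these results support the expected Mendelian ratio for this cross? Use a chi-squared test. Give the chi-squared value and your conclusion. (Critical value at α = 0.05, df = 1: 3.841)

For a monohybrid cross between heterozygotes with complete dominance, the expected phenotypic ratio is 3:1.
Expected counts for N = 212 under a 3:1 ratio (total parts = 4):
  feathered-shank: 212 × 3/4 = 159
  clean-shank: 212 × 1/4 = 53
χ² = Σ (O − E)² / E
  feathered-shank: (157 − 159)² / 159 = 0.0252
  clean-shank: (55 − 53)² / 53 = 0.0755
χ² = 0.0252 + 0.0755 = 0.1007 ≈ 0.101
Degrees of freedom = 2 − 1 = 1; critical value at α = 0.05 is 3.841.
Since 0.101 < 3.841, we fail to reject the null hypothesis — the data are consistent with the 3:1 ratio.

0.101; consistent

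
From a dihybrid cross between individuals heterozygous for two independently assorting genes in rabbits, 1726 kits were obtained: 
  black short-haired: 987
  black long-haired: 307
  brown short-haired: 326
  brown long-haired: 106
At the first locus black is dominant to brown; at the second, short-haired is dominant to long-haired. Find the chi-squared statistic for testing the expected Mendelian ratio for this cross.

A dihybrid F₂ with independent assortment and complete dominance at both loci gives a 9:3:3:1 phenotypic ratio.
Expected counts for N = 1726 under a 9:3:3:1 ratio (total parts = 16):
  black short-haired: 1726 × 9/16 = 970.875
  black long-haired: 1726 × 3/16 = 323.625
  brown short-haired: 1726 × 3/16 = 323.625
  brown long-haired: 1726 × 1/16 = 107.875
χ² = Σ (O − E)² / E
  black short-haired: (987 − 970.875)² / 970.875 = 0.2678
  black long-haired: (307 − 323.625)² / 323.625 = 0.8540
  brown short-haired: (326 − 323.625)² / 323.625 = 0.0174
  brown long-haired: (106 − 107.875)² / 107.875 = 0.0326
χ² = 0.2678 + 0.8540 + 0.0174 + 0.0326 = 1.1718 ≈ 1.172

1.172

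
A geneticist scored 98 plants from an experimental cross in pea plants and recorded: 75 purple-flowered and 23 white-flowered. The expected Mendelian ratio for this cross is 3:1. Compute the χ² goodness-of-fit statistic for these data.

Under the 3:1 hypothesis (Σ ratio = 4, N = 98):
  purple-flowered: 98 × 3/4 = 73.5
  white-flowered: 98 × 1/4 = 24.5
χ² = Σ (O − E)² / E
  purple-flowered: (75 − 73.5)² / 73.5 = 0.0306
  white-flowered: (23 − 24.5)² / 24.5 = 0.0918
χ² = 0.0306 + 0.0918 = 0.1224 ≈ 0.122

0.122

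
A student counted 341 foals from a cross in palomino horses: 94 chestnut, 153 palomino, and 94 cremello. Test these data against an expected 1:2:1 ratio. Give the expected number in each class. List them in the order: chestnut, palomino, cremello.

Under the 1:2:1 hypothesis (Σ ratio = 4, N = 341):
  chestnut: 341 × 1/4 = 85.25
  palomino: 341 × 2/4 = 170.5
  cremello: 341 × 1/4 = 85.25

85.25, 170.5, 85.25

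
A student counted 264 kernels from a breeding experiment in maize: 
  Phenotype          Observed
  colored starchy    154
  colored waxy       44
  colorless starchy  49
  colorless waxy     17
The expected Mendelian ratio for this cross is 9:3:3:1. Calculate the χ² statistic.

Under the 9:3:3:1 hypothesis (Σ ratio = 16, N = 264):
  colored starchy: 264 × 9/16 = 148.5
  colored waxy: 264 × 3/16 = 49.5
  colorless starchy: 264 × 3/16 = 49.5
  colorless waxy: 264 × 1/16 = 16.5
χ² = Σ (O − E)² / E
  colored starchy: (154 − 148.5)² / 148.5 = 0.2037
  colored waxy: (44 − 49.5)² / 49.5 = 0.6111
  colorless starchy: (49 − 49.5)² / 49.5 = 0.0051
  colorless waxy: (17 − 16.5)² / 16.5 = 0.0152
χ² = 0.2037 + 0.6111 + 0.0051 + 0.0152 = 0.8351 ≈ 0.835

0.835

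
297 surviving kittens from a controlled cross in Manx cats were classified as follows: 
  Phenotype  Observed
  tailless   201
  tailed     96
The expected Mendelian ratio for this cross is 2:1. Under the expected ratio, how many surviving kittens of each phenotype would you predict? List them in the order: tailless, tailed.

198, 99

Expected counts for N = 297 under a 2:1 ratio (total parts = 3):
  tailless: 297 × 2/3 = 198
  tailed: 297 × 1/3 = 99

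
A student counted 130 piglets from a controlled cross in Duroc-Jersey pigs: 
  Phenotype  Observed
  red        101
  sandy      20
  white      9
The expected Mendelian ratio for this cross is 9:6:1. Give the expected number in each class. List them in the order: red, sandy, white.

Total ratio parts = 16. Expected numbers out of 130:
  red: 130 × 9/16 = 73.125
  sandy: 130 × 6/16 = 48.75
  white: 130 × 1/16 = 8.125

73.125, 48.75, 8.125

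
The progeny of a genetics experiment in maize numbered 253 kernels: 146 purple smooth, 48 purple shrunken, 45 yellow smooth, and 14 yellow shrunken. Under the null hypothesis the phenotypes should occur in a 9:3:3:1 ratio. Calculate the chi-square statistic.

0.435

Under the 9:3:3:1 hypothesis (Σ ratio = 16, N = 253):
  purple smooth: 253 × 9/16 = 142.3125
  purple shrunken: 253 × 3/16 = 47.4375
  yellow smooth: 253 × 3/16 = 47.4375
  yellow shrunken: 253 × 1/16 = 15.8125
χ² = Σ (O − E)² / E
  purple smooth: (146 − 142.3125)² / 142.3125 = 0.0955
  purple shrunken: (48 − 47.4375)² / 47.4375 = 0.0067
  yellow smooth: (45 − 47.4375)² / 47.4375 = 0.1252
  yellow shrunken: (14 − 15.8125)² / 15.8125 = 0.2078
χ² = 0.0955 + 0.0067 + 0.1252 + 0.2078 = 0.4352 ≈ 0.435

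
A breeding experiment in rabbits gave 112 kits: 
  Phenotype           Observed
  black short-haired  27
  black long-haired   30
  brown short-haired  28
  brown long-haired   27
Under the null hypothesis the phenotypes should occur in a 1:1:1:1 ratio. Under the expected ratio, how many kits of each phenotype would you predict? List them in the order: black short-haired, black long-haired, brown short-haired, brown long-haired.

28, 28, 28, 28

The 1:1:1:1 ratio has 4 parts, so with N = 112 the expected counts are:
  black short-haired: 112 × 1/4 = 28
  black long-haired: 112 × 1/4 = 28
  brown short-haired: 112 × 1/4 = 28
  brown long-haired: 112 × 1/4 = 28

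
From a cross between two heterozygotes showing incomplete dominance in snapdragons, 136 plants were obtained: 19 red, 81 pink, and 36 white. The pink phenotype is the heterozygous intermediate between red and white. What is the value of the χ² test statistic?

With incomplete dominance, a heterozygote × heterozygote cross gives a 1:2:1 phenotypic ratio.
The 1:2:1 ratio has 4 parts, so with N = 136 the expected counts are:
  red: 136 × 1/4 = 34
  pink: 136 × 2/4 = 68
  white: 136 × 1/4 = 34
χ² = Σ (O − E)² / E
  red: (19 − 34)² / 34 = 6.6176
  pink: (81 − 68)² / 68 = 2.4853
  white: (36 − 34)² / 34 = 0.1176
χ² = 6.6176 + 2.4853 + 0.1176 = 9.2205 ≈ 9.221

9.221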